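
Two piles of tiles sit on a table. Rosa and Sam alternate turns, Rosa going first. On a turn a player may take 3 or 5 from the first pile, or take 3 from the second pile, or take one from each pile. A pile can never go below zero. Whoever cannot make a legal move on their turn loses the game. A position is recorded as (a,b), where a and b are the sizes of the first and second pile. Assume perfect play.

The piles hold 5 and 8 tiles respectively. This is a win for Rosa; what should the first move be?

Move to (2,8).

Compute win/loss labels from the base case upward. A position with no move is L. Any other position is W if it can reach an L in one move, else L.
No move ever increases a pile, so every position that can arise here has a ≤ 5 and b ≤ 8; it is enough to label the cells with 0 ≤ a ≤ 5 and 0 ≤ b ≤ 8.
Every move lowers a or b (never raises either), so fill the grid row by row in increasing a, and left to right within a row: each cell's successors are then already labelled.
      b=0  b=1  b=2  b=3  b=4  b=5  b=6  b=7  b=8
a=0:    L    L    L    W    W    W    L    L    L
a=1:    L    W    W    W    L    L    L    W    W
a=2:    L    W    L    W    L    W    W    W    L
a=3:    W    W    W    W    L    W    W    W    W
a=4:    W    L    L    L    W    W    W    L    L
a=5:    W    W    W    W    W    L    W    W    W
Cells with no legal move (terminal, hence L): (0,0), (0,1), (0,2), (1,0), (2,0).
The remaining L cells, each justified by listing all of its moves:
(0,6): only reaches (0,3)(W), which is W → L
(0,7): only reaches (0,4)(W), which is W → L
(0,8): only reaches (0,5)(W), which is W → L
(1,4): only reaches (1,1)(W), (0,3)(W), all W → L
(1,5): only reaches (1,2)(W), (0,4)(W), all W → L
(1,6): only reaches (1,3)(W), (0,5)(W), all W → L
(2,2): only reaches (1,1)(W), which is W → L
(2,4): only reaches (2,1)(W), (1,3)(W), all W → L
(2,8): only reaches (2,5)(W), (1,7)(W), all W → L
(3,4): only reaches (0,4)(W), (3,1)(W), (2,3)(W), all W → L
(4,1): only reaches (1,1)(W), (3,0)(W), all W → L
(4,2): only reaches (1,2)(W), (3,1)(W), all W → L
(4,3): only reaches (1,3)(W), (4,0)(W), (3,2)(W), all W → L
(4,7): only reaches (1,7)(W), (4,4)(W), (3,6)(W), all W → L
(4,8): only reaches (1,8)(W), (4,5)(W), (3,7)(W), all W → L
(5,5): only reaches (2,5)(W), (0,5)(W), (5,2)(W), (4,4)(W), all W → L
Every other cell has at least one move into one of the L cells above, so it is W.
From (5,8), the L positions reachable in one move are: (2,8), (0,8), (5,5), (4,7). Any move reaching one of these is winning.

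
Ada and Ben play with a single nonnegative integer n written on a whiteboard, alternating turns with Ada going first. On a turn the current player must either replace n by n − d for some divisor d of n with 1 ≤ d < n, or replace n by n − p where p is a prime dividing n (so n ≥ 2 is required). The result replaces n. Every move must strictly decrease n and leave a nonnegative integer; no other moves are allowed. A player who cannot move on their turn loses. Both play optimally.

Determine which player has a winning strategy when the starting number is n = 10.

Positions with no move are L. A position that does have a move is losing for the player to move precisely when every available move leads to a winning position for the opponent. Fill in the labels:
n=0: no move → L
n=1: no move → L
n=2: can move to 0, which is L ⇒ W
n=3: can move to 0, which is L ⇒ W
n=4: moves to 2(W), 3(W); every one is W ⇒ L
n=5: can move to 0, which is L ⇒ W
n=6: can move to 4, which is L ⇒ W
n=7: can move to 0, which is L ⇒ W
n=8: can move to 4, which is L ⇒ W
n=9: moves to 6(W), 8(W); every one is W ⇒ L
n=10: can move to 9, which is L ⇒ W
The starting position 10 is W: Ada should move to 9, handing over an L position.

Ada wins.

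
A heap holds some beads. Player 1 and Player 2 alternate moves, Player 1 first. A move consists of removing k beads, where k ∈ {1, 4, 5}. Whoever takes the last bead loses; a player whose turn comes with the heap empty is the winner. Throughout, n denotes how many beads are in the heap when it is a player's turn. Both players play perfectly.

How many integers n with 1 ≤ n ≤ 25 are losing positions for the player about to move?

7

Work bottom-up. With no move the player to move wins. Otherwise the position is W if at least one move leads to an L position for the opponent, and L if every move leads to a W.
n=0: no move; the opponent has just taken the last bead and therefore loses → W
n=1: L (sole option 0(W) is W)
n=2: W (go to 1, an L position)
n=3: L (sole option 2(W) is W)
n=4: W (go to 3, an L position)
n=5: W (go to 1, an L position)
n=6: W (go to 1, an L position)
n=7: W (go to 3, an L position)
n=8: W (go to 3, an L position)
n=9: L (options 8(W), 5(W), 4(W) are all W)
n=10: W (go to 9, an L position)
n=11: L (options 10(W), 7(W), 6(W) are all W)
n=12: W (go to 11, an L position)
n=13: W (go to 9, an L position)
n=14: W (go to 9, an L position)
n=15: W (go to 11, an L position)
n=16: W (go to 11, an L position)
n=17: L (options 16(W), 13(W), 12(W) are all W)
n=18: W (go to 17, an L position)
n=19: L (options 18(W), 15(W), 14(W) are all W)
n=20: W (go to 19, an L position)
n=21: W (go to 17, an L position)
n=22: W (go to 17, an L position)
n=23: W (go to 19, an L position)
n=24: W (go to 19, an L position)
n=25: L (options 24(W), 21(W), 20(W) are all W)
L entries with 1 ≤ n ≤ 25 (the range starts at n=1): n = 1, 3, 9, 11, 17, 19, 25; that makes 7.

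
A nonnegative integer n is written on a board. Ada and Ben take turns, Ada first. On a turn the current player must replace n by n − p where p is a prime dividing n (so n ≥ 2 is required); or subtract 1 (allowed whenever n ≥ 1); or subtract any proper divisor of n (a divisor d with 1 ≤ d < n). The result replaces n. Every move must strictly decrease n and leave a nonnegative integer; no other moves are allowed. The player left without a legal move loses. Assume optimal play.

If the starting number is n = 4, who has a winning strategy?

Classify positions by backward induction: terminal positions (no move available) are L. From any other position, the mover wins iff some move reaches an L.
n=0: no move → L
n=1: W (go to 0, an L position)
n=2: W (go to 0, an L position)
n=3: W (go to 0, an L position)
n=4: L (options 2(W), 3(W) are all W)
Every move from 4 reaches a W position, so the mover loses.

Ben wins.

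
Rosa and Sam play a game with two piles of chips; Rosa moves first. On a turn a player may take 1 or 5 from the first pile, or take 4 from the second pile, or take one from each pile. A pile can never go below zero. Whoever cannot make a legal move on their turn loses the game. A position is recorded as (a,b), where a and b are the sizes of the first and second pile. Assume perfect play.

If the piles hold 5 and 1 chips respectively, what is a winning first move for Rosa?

Move to (4,1).

Label each position W (a win for the player to move) or L (a loss). A position with no legal move is L; any other position is W exactly when some move reaches an L, and L when every move reaches a W.
No move ever increases a pile, so every position that can arise here has a ≤ 5 and b ≤ 1; it is enough to label the cells with 0 ≤ a ≤ 5 and 0 ≤ b ≤ 1.
Every move lowers a or b (never raises either), so fill the grid row by row in increasing a, and left to right within a row: each cell's successors are then already labelled.
      b=0  b=1
a=0:    L    L
a=1:    W    W
a=2:    L    L
a=3:    W    W
a=4:    L    L
a=5:    W    W
Cells with no legal move (terminal, hence L): (0,0), (0,1).
The remaining L cells, each justified by listing all of its moves:
(2,0): only reaches (1,0)(W), which is W → L
(2,1): only reaches (1,1)(W), (1,0)(W), all W → L
(4,0): only reaches (3,0)(W), which is W → L
(4,1): only reaches (3,1)(W), (3,0)(W), all W → L
Every other cell has at least one move into one of the L cells above, so it is W.
From (5,1), the L positions reachable in one move are: (4,1), (0,1), (4,0). Any move reaching one of these is winning.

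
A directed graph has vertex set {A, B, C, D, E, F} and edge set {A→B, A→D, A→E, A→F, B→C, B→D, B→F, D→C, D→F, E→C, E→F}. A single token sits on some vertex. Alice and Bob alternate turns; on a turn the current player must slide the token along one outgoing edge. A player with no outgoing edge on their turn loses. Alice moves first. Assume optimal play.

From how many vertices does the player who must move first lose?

Build the W/L table. Terminal = L. A non-terminal position is W if it has a move to some L; otherwise it is L.
Every edge goes from a vertex to one that appears earlier in the order C, F, D, B, E, A, so processing vertices in that order labels each vertex after all of its successors.
C: no outgoing edge → L
F: no outgoing edge → L
D: →F(L), so W
B: →F(L), so W
E: →F(L), so W
A: →F(L), so W
The L vertices are C, F; that is 2 in all.

2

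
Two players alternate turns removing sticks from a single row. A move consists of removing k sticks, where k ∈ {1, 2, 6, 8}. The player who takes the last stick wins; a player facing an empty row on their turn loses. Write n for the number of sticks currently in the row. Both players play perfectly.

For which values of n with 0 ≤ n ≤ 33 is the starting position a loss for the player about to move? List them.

0, 3, 7, 10, 14, 17, 21, 24, 28, 31

Positions with no move are L. A position that does have a move is losing for the player to move precisely when every available move leads to a winning position for the opponent. Fill in the labels:
n=0: no move → L
n=1: reaches L-position 0 → W
n=2: reaches L-position 0 → W
n=3: only reaches 2(W), 1(W), all W → L
n=4: reaches L-position 3 → W
n=5: reaches L-position 3 → W
n=6: reaches L-position 0 → W
n=7: only reaches 6(W), 5(W), 1(W), all W → L
n=8: reaches L-position 7 → W
n=9: reaches L-position 7 → W
n=10: only reaches 9(W), 8(W), 4(W), 2(W), all W → L
n=11: reaches L-position 10 → W
n=12: reaches L-position 10 → W
n=13: reaches L-position 7 → W
n=14: only reaches 13(W), 12(W), 8(W), 6(W), all W → L
n=15: reaches L-position 14 → W
n=16: reaches L-position 14 → W
n=17: only reaches 16(W), 15(W), 11(W), 9(W), all W → L
n=18: reaches L-position 17 → W
n=19: reaches L-position 17 → W
n=20: reaches L-position 14 → W
n=21: only reaches 20(W), 19(W), 15(W), 13(W), all W → L
n=22: reaches L-position 21 → W
n=23: reaches L-position 21 → W
n=24: only reaches 23(W), 22(W), 18(W), 16(W), all W → L
n=25: reaches L-position 24 → W
n=26: reaches L-position 24 → W
n=27: reaches L-position 21 → W
n=28: only reaches 27(W), 26(W), 22(W), 20(W), all W → L
n=29: reaches L-position 28 → W
n=30: reaches L-position 28 → W
n=31: only reaches 30(W), 29(W), 25(W), 23(W), all W → L
n=32: reaches L-position 31 → W
n=33: reaches L-position 31 → W
The losing starting values of n are exactly the entries labelled L in this table (10 of them).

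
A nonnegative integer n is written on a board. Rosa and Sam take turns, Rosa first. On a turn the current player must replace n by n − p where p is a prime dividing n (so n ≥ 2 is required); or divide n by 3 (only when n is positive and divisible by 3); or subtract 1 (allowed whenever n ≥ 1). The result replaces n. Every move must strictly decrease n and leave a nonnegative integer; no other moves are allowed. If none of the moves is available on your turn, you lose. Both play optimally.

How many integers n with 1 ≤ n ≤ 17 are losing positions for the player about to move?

3

Positions with no move are L. A position that does have a move is losing for the player to move precisely when every available move leads to a winning position for the opponent. Fill in the labels:
n=0: no move → L
n=1: reaches L-position 0 → W
n=2: reaches L-position 0 → W
n=3: reaches L-position 0 → W
n=4: only reaches 2(W), 3(W), all W → L
n=5: reaches L-position 0 → W
n=6: reaches L-position 4 → W
n=7: reaches L-position 0 → W
n=8: only reaches 6(W), 7(W), all W → L
n=9: reaches L-position 8 → W
n=10: reaches L-position 8 → W
n=11: reaches L-position 0 → W
n=12: reaches L-position 4 → W
n=13: reaches L-position 0 → W
n=14: only reaches 7(W), 12(W), 13(W), all W → L
n=15: reaches L-position 14 → W
n=16: reaches L-position 14 → W
n=17: reaches L-position 0 → W
L entries with 1 ≤ n ≤ 17 (n=0 is outside the asked range and is not counted): n = 4, 8, 14; that makes 3.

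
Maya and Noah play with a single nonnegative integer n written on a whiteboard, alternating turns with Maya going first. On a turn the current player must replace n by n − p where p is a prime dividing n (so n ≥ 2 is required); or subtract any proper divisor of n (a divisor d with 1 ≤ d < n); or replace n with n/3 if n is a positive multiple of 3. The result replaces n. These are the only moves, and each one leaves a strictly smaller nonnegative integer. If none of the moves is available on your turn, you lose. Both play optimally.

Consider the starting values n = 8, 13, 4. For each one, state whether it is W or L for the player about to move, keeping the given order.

8: W, 13: W, 4: L

Classify positions by backward induction: terminal positions (no move available) are L. From any other position, the mover wins iff some move reaches an L.
n=0: no move → L
n=1: no move → L
n=2: reaches L-position 0 → W
n=3: reaches L-position 0 → W
n=4: only reaches 2(W), 3(W), all W → L
n=5: reaches L-position 0 → W
n=6: reaches L-position 4 → W
n=7: reaches L-position 0 → W
n=8: reaches L-position 4 → W
n=9: only reaches 3(W), 6(W), 8(W), all W → L
n=10: reaches L-position 9 → W
n=11: reaches L-position 0 → W
n=12: reaches L-position 4 → W
n=13: reaches L-position 0 → W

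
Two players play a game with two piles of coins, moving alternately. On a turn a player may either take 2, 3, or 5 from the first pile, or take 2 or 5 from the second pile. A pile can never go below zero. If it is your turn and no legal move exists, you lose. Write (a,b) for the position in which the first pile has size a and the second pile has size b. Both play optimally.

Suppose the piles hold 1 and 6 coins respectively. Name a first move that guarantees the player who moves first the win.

Move to (1,4).

Label each position W (a win for the player to move) or L (a loss). A position with no legal move is L; any other position is W exactly when some move reaches an L, and L when every move reaches a W.
No move ever increases a pile, so every position that can arise here has a ≤ 1 and b ≤ 6; it is enough to label the cells with 0 ≤ a ≤ 1 and 0 ≤ b ≤ 6.
Every move lowers a or b (never raises either), so fill the grid row by row in increasing a, and left to right within a row: each cell's successors are then already labelled.
      b=0  b=1  b=2  b=3  b=4  b=5  b=6
a=0:    L    L    W    W    L    W    W
a=1:    L    L    W    W    L    W    W
Cells with no legal move (terminal, hence L): (0,0), (0,1), (1,0), (1,1).
The remaining L cells, each justified by listing all of its moves:
(0,4): the only move is to (0,2)(W), a W ⇒ L
(1,4): the only move is to (1,2)(W), a W ⇒ L
Every other cell has at least one move into one of the L cells above, so it is W.
From (1,6), the L positions reachable in one move are: (1,4), (1,1). Any move reaching one of these is winning.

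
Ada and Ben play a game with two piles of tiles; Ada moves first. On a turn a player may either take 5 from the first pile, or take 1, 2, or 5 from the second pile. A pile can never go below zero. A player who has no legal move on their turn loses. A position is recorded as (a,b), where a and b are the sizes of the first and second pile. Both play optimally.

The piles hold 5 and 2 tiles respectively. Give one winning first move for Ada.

Classify positions by backward induction: terminal positions (no move available) are L. From any other position, the mover wins iff some move reaches an L.
No move ever increases a pile, so every position that can arise here has a ≤ 5 and b ≤ 2; it is enough to label the cells with 0 ≤ a ≤ 5 and 0 ≤ b ≤ 2.
Every move lowers a or b (never raises either), so fill the grid row by row in increasing a, and left to right within a row: each cell's successors are then already labelled.
      b=0  b=1  b=2
a=0:    L    W    W
a=1:    L    W    W
a=2:    L    W    W
a=3:    L    W    W
a=4:    L    W    W
a=5:    W    L    W
Cells with no legal move (terminal, hence L): (0,0), (1,0), (2,0), (3,0), (4,0).
The remaining L cells, each justified by listing all of its moves:
(5,1): only reaches (0,1)(W), (5,0)(W), all W → L
Every other cell has at least one move into one of the L cells above, so it is W.
From (5,2), the L positions reachable in one move are: (5,1).

Move to (5,1).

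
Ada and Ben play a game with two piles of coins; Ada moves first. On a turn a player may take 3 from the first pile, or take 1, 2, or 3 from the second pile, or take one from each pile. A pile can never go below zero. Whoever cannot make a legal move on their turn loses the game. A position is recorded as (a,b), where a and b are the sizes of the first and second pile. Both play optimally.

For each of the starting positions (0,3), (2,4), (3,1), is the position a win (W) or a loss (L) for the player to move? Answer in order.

(0,3): W, (2,4): L, (3,1): W

Classify positions by backward induction: terminal positions (no move available) are L. From any other position, the mover wins iff some move reaches an L.
No move ever increases a pile, so every position that can arise here has a ≤ 3 and b ≤ 4; it is enough to label the cells with 0 ≤ a ≤ 3 and 0 ≤ b ≤ 4.
Every move lowers a or b (never raises either), so fill the grid row by row in increasing a, and left to right within a row: each cell's successors are then already labelled.
      b=0  b=1  b=2  b=3  b=4
a=0:    L    W    W    W    L
a=1:    L    W    W    W    L
a=2:    L    W    W    W    L
a=3:    W    W    L    W    W
Cells with no legal move (terminal, hence L): (0,0), (1,0), (2,0).
The remaining L cells, each justified by listing all of its moves:
(0,4): L (options (0,3)(W), (0,2)(W), (0,1)(W) are all W)
(1,4): L (options (1,3)(W), (1,2)(W), (1,1)(W), (0,3)(W) are all W)
(2,4): L (options (2,3)(W), (2,2)(W), (2,1)(W), (1,3)(W) are all W)
(3,2): L (options (0,2)(W), (3,1)(W), (3,0)(W), (2,1)(W) are all W)
Every other cell has at least one move into one of the L cells above, so it is W.
(0,3): the move to (0,0) reaches an L cell, so W
(2,4): one of the L cells justified above, so L
(3,1): the move to (2,0) reaches an L cell, so W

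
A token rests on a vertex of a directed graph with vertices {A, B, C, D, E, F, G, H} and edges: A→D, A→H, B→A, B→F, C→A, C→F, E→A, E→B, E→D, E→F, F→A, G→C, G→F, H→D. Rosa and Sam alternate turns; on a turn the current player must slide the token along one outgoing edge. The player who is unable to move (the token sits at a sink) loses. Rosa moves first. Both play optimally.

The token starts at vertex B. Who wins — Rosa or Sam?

Compute win/loss labels from the base case upward. A position with no move is L. Any other position is W if it can reach an L in one move, else L.
Every edge goes from a vertex to one that appears earlier in the order D, H, A, F, B, C, E, G, so processing vertices in that order labels each vertex after all of its successors.
D: no outgoing edge → L
H: reaches L-position D → W
A: reaches L-position D → W
F: only reaches A(W), which is W → L
B: reaches L-position F → W
C: reaches L-position F → W
E: reaches L-position F → W
G: reaches L-position F → W
The starting position B is W: Rosa should move to F, handing over an L position.

Rosa wins.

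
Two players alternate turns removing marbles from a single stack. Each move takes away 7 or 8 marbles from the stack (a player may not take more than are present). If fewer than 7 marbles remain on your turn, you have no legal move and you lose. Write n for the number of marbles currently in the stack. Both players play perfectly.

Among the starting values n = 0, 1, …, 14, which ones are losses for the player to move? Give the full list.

0, 1, 2, 3, 4, 5, 6

Classify positions by backward induction: terminal positions (no move available) are L. From any other position, the mover wins iff some move reaches an L.
n=0: no move → L
n=1: no move → L
n=2: no move → L
n=3: no move → L
n=4: no move → L
n=5: no move → L
n=6: no move → L
n=7: reaches L-position 0 → W
n=8: reaches L-position 1 → W
n=9: reaches L-position 2 → W
n=10: reaches L-position 3 → W
n=11: reaches L-position 4 → W
n=12: reaches L-position 5 → W
n=13: reaches L-position 6 → W
n=14: reaches L-position 6 → W
Reading off the rows marked L gives the requested list; there are 7 such values of n.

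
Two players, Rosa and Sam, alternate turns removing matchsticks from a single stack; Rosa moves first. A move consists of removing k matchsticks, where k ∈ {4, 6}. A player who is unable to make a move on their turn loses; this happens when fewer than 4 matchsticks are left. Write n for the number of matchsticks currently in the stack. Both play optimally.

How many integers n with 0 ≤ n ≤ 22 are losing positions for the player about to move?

Label each position W (a win for the player to move) or L (a loss). A position with no legal move is L; any other position is W exactly when some move reaches an L, and L when every move reaches a W.
n=0: no move → L
n=1: no move → L
n=2: no move → L
n=3: no move → L
n=4: reaches L-position 0 → W
n=5: reaches L-position 1 → W
n=6: reaches L-position 2 → W
n=7: reaches L-position 3 → W
n=8: reaches L-position 2 → W
n=9: reaches L-position 3 → W
n=10: only reaches 6(W), 4(W), all W → L
n=11: only reaches 7(W), 5(W), all W → L
n=12: only reaches 8(W), 6(W), all W → L
n=13: only reaches 9(W), 7(W), all W → L
n=14: reaches L-position 10 → W
n=15: reaches L-position 11 → W
n=16: reaches L-position 12 → W
n=17: reaches L-position 13 → W
n=18: reaches L-position 12 → W
n=19: reaches L-position 13 → W
n=20: only reaches 16(W), 14(W), all W → L
n=21: only reaches 17(W), 15(W), all W → L
n=22: only reaches 18(W), 16(W), all W → L
L entries with 0 ≤ n ≤ 22: n = 0, 1, 2, 3, 10, 11, 12, 13, 20, 21, 22; that makes 11.

11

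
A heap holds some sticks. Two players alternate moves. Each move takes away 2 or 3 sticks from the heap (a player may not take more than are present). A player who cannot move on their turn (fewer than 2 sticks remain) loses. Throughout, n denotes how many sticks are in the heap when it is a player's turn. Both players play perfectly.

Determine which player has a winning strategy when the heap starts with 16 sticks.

The second player wins.

Build the W/L table. Terminal = L. A non-terminal position is W if it has a move to some L; otherwise it is L.
n=0: no move → L
n=1: no move → L
n=2: can move to 0, which is L ⇒ W
n=3: can move to 1, which is L ⇒ W
n=4: can move to 1, which is L ⇒ W
n=5: moves to 3(W), 2(W); every one is W ⇒ L
n=6: moves to 4(W), 3(W); every one is W ⇒ L
n=7: can move to 5, which is L ⇒ W
n=8: can move to 6, which is L ⇒ W
n=9: can move to 6, which is L ⇒ W
n=10: moves to 8(W), 7(W); every one is W ⇒ L
n=11: moves to 9(W), 8(W); every one is W ⇒ L
n=12: can move to 10, which is L ⇒ W
n=13: can move to 11, which is L ⇒ W
n=14: can move to 11, which is L ⇒ W
n=15: moves to 13(W), 12(W); every one is W ⇒ L
n=16: moves to 14(W), 13(W); every one is W ⇒ L
Every move from 16 reaches a W position, so the mover loses.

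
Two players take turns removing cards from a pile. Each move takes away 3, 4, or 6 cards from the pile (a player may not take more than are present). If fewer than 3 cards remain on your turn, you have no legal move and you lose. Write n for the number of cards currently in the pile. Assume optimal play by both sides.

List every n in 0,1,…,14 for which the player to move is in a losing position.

0, 1, 2, 9, 10, 11

Use the standard recursion: the mover loses at a terminal position; elsewhere, the mover wins exactly when some move hands the opponent an L position.
n=0: no move → L
n=1: no move → L
n=2: no move → L
n=3: can move to 0, which is L ⇒ W
n=4: can move to 1, which is L ⇒ W
n=5: can move to 2, which is L ⇒ W
n=6: can move to 2, which is L ⇒ W
n=7: can move to 1, which is L ⇒ W
n=8: can move to 2, which is L ⇒ W
n=9: moves to 6(W), 5(W), 3(W); every one is W ⇒ L
n=10: moves to 7(W), 6(W), 4(W); every one is W ⇒ L
n=11: moves to 8(W), 7(W), 5(W); every one is W ⇒ L
n=12: can move to 9, which is L ⇒ W
n=13: can move to 10, which is L ⇒ W
n=14: can move to 11, which is L ⇒ W
The losing starting values of n are exactly the entries labelled L in this table (6 of them).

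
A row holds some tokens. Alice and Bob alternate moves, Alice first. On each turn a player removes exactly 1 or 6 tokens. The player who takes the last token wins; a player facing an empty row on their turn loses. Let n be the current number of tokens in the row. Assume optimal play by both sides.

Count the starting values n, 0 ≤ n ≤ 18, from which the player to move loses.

Classify positions by backward induction: terminal positions (no move available) are L. From any other position, the mover wins iff some move reaches an L.
n=0: no move → L
n=1: can move to 0, which is L ⇒ W
n=2: the only move is to 1(W), a W ⇒ L
n=3: can move to 2, which is L ⇒ W
n=4: the only move is to 3(W), a W ⇒ L
n=5: can move to 4, which is L ⇒ W
n=6: can move to 0, which is L ⇒ W
n=7: moves to 6(W), 1(W); every one is W ⇒ L
n=8: can move to 7, which is L ⇒ W
n=9: moves to 8(W), 3(W); every one is W ⇒ L
n=10: can move to 9, which is L ⇒ W
n=11: moves to 10(W), 5(W); every one is W ⇒ L
n=12: can move to 11, which is L ⇒ W
n=13: can move to 7, which is L ⇒ W
n=14: moves to 13(W), 8(W); every one is W ⇒ L
n=15: can move to 14, which is L ⇒ W
n=16: moves to 15(W), 10(W); every one is W ⇒ L
n=17: can move to 16, which is L ⇒ W
n=18: moves to 17(W), 12(W); every one is W ⇒ L
L entries with 0 ≤ n ≤ 18: n = 0, 2, 4, 7, 9, 11, 14, 16, 18; that makes 9.

9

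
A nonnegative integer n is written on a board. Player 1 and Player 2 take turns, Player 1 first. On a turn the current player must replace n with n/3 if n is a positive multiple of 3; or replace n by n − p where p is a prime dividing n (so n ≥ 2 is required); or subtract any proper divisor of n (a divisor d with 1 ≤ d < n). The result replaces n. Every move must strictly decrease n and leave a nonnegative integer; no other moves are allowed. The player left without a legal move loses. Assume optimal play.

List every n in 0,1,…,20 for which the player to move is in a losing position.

0, 1, 4, 9, 14, 20

Work bottom-up. With no move the player to move loses. Otherwise the position is W if at least one move leads to an L position for the opponent, and L if every move leads to a W.
n=0: no move → L
n=1: no move → L
n=2: can move to 0, which is L ⇒ W
n=3: can move to 0, which is L ⇒ W
n=4: moves to 2(W), 3(W); every one is W ⇒ L
n=5: can move to 0, which is L ⇒ W
n=6: can move to 4, which is L ⇒ W
n=7: can move to 0, which is L ⇒ W
n=8: can move to 4, which is L ⇒ W
n=9: moves to 3(W), 6(W), 8(W); every one is W ⇒ L
n=10: can move to 9, which is L ⇒ W
n=11: can move to 0, which is L ⇒ W
n=12: can move to 4, which is L ⇒ W
n=13: can move to 0, which is L ⇒ W
n=14: moves to 7(W), 12(W), 13(W); every one is W ⇒ L
n=15: can move to 14, which is L ⇒ W
n=16: can move to 14, which is L ⇒ W
n=17: can move to 0, which is L ⇒ W
n=18: can move to 9, which is L ⇒ W
n=19: can move to 0, which is L ⇒ W
n=20: moves to 10(W), 15(W), 16(W), 18(W), 19(W); every one is W ⇒ L
Reading off the rows marked L gives the requested list; there are 6 such values of n.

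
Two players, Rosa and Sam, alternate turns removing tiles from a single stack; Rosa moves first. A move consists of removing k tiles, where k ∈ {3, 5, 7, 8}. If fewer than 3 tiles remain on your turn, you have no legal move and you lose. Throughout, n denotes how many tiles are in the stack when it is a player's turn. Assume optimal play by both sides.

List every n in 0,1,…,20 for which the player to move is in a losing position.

0, 1, 2, 11, 12, 13

Positions with no move are L. A position that does have a move is losing for the player to move precisely when every available move leads to a winning position for the opponent. Fill in the labels:
n=0: no move → L
n=1: no move → L
n=2: no move → L
n=3: W (go to 0, an L position)
n=4: W (go to 1, an L position)
n=5: W (go to 2, an L position)
n=6: W (go to 1, an L position)
n=7: W (go to 2, an L position)
n=8: W (go to 1, an L position)
n=9: W (go to 2, an L position)
n=10: W (go to 2, an L position)
n=11: L (options 8(W), 6(W), 4(W), 3(W) are all W)
n=12: L (options 9(W), 7(W), 5(W), 4(W) are all W)
n=13: L (options 10(W), 8(W), 6(W), 5(W) are all W)
n=14: W (go to 11, an L position)
n=15: W (go to 12, an L position)
n=16: W (go to 13, an L position)
n=17: W (go to 12, an L position)
n=18: W (go to 13, an L position)
n=19: W (go to 12, an L position)
n=20: W (go to 13, an L position)
Reading off the rows marked L gives the requested list; there are 6 such values of n.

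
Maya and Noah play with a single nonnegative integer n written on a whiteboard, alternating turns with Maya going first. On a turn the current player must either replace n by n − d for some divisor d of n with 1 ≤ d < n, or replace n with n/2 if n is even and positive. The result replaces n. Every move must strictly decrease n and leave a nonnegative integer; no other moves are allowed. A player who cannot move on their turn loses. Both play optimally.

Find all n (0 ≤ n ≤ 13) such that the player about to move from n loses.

0, 1, 3, 5, 7, 9, 11, 13

Label each position W (a win for the player to move) or L (a loss). A position with no legal move is L; any other position is W exactly when some move reaches an L, and L when every move reaches a W.
n=0: no move → L
n=1: no move → L
n=2: reaches L-position 1 → W
n=3: only reaches 2(W), which is W → L
n=4: reaches L-position 3 → W
n=5: only reaches 4(W), which is W → L
n=6: reaches L-position 3 → W
n=7: only reaches 6(W), which is W → L
n=8: reaches L-position 7 → W
n=9: only reaches 6(W), 8(W), all W → L
n=10: reaches L-position 5 → W
n=11: only reaches 10(W), which is W → L
n=12: reaches L-position 9 → W
n=13: only reaches 12(W), which is W → L
The losing starting values of n are exactly the entries labelled L in this table (8 of them).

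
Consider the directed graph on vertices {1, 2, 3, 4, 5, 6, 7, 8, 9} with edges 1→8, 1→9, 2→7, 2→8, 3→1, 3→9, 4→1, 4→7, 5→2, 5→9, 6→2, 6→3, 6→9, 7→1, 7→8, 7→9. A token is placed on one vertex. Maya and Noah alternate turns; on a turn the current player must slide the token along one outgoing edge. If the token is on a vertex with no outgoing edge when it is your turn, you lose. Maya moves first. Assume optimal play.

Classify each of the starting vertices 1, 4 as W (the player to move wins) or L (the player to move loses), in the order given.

1: W, 4: L

Build the W/L table. Terminal = L. A non-terminal position is W if it has a move to some L; otherwise it is L.
Every edge goes from a vertex to one that appears earlier in the order 8, 9, 1, 7, 4, 3, 2, 6, 5, so processing vertices in that order labels each vertex after all of its successors.
8: no outgoing edge → L
9: no outgoing edge → L
1: can move to 9, which is L ⇒ W
7: can move to 9, which is L ⇒ W
4: moves to 7(W), 1(W); every one is W ⇒ L
3: can move to 9, which is L ⇒ W
2: can move to 8, which is L ⇒ W
6: can move to 9, which is L ⇒ W
5: can move to 9, which is L ⇒ W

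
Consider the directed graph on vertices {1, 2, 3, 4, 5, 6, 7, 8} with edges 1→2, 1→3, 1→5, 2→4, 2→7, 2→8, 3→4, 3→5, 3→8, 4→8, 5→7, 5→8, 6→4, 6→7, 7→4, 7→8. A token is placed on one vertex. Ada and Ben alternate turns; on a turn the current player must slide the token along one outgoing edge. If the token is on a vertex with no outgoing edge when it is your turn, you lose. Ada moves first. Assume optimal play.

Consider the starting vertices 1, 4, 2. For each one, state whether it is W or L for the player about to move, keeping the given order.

1: L, 4: W, 2: W

Compute win/loss labels from the base case upward. A position with no move is L. Any other position is W if it can reach an L in one move, else L.
Every edge goes from a vertex to one that appears earlier in the order 8, 4, 7, 5, 3, 6, 2, 1, so processing vertices in that order labels each vertex after all of its successors.
8: no outgoing edge → L
4: reaches L-position 8 → W
7: reaches L-position 8 → W
5: reaches L-position 8 → W
3: reaches L-position 8 → W
6: only reaches 7(W), 4(W), all W → L
2: reaches L-position 8 → W
1: only reaches 2(W), 3(W), 5(W), all W → L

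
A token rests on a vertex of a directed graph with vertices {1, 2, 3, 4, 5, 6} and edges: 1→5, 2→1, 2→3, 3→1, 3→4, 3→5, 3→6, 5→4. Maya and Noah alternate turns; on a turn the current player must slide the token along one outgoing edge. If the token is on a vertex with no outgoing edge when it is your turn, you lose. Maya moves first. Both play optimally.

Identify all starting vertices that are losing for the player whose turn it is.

1, 4, 6

Build the W/L table. Terminal = L. A non-terminal position is W if it has a move to some L; otherwise it is L.
Every edge goes from a vertex to one that appears earlier in the order 6, 4, 5, 1, 3, 2, so processing vertices in that order labels each vertex after all of its successors.
6: no outgoing edge → L
4: no outgoing edge → L
5: can move to 4, which is L ⇒ W
1: the only move is to 5(W), a W ⇒ L
3: can move to 1, which is L ⇒ W
2: can move to 1, which is L ⇒ W
The losing starting vertices are exactly the entries labelled L in this table (3 of them).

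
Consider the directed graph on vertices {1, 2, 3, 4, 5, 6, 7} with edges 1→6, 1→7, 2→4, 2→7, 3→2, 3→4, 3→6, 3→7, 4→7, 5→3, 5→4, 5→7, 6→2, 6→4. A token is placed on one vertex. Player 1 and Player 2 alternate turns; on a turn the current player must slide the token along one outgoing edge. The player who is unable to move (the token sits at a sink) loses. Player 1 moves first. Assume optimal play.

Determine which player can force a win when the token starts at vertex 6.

Positions with no move are L. A position that does have a move is losing for the player to move precisely when every available move leads to a winning position for the opponent. Fill in the labels:
Every edge goes from a vertex to one that appears earlier in the order 7, 4, 2, 6, 1, 3, 5, so processing vertices in that order labels each vertex after all of its successors.
7: no outgoing edge → L
4: can move to 7, which is L ⇒ W
2: can move to 7, which is L ⇒ W
6: moves to 2(W), 4(W); every one is W ⇒ L
1: can move to 6, which is L ⇒ W
3: can move to 6, which is L ⇒ W
5: can move to 7, which is L ⇒ W
The starting position 6 is L: whatever Player 1 does, the opponent receives a W position.

Player 2 wins.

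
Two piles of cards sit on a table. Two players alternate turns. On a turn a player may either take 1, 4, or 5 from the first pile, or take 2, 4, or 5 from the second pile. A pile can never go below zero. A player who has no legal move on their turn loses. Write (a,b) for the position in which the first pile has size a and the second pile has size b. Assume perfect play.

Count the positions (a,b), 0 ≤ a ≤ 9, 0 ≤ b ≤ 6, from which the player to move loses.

Build the W/L table. Terminal = L. A non-terminal position is W if it has a move to some L; otherwise it is L.
Every move lowers a or b (never raises either), so fill the grid row by row in increasing a, and left to right within a row: each cell's successors are then already labelled.
      b=0  b=1  b=2  b=3  b=4  b=5  b=6
a=0:    L    L    W    W    W    W    W
a=1:    W    W    L    L    W    W    W
a=2:    L    L    W    W    W    W    W
a=3:    W    W    L    L    W    W    W
a=4:    W    W    W    W    L    L    W
a=5:    W    W    W    W    W    W    L
a=6:    W    W    W    W    L    L    W
a=7:    W    W    W    W    W    W    L
a=8:    L    L    W    W    W    W    W
a=9:    W    W    L    L    W    W    W
Cells with no legal move (terminal, hence L): (0,0), (0,1).
The remaining L cells, each justified by listing all of its moves:
(1,2): only reaches (0,2)(W), (1,0)(W), all W → L
(1,3): only reaches (0,3)(W), (1,1)(W), all W → L
(2,0): only reaches (1,0)(W), which is W → L
(2,1): only reaches (1,1)(W), which is W → L
(3,2): only reaches (2,2)(W), (3,0)(W), all W → L
(3,3): only reaches (2,3)(W), (3,1)(W), all W → L
(4,4): only reaches (3,4)(W), (0,4)(W), (4,2)(W), (4,0)(W), all W → L
(4,5): only reaches (3,5)(W), (0,5)(W), (4,3)(W), (4,1)(W), (4,0)(W), all W → L
(5,6): only reaches (4,6)(W), (1,6)(W), (0,6)(W), (5,4)(W), (5,2)(W), (5,1)(W), all W → L
(6,4): only reaches (5,4)(W), (2,4)(W), (1,4)(W), (6,2)(W), (6,0)(W), all W → L
(6,5): only reaches (5,5)(W), (2,5)(W), (1,5)(W), (6,3)(W), (6,1)(W), (6,0)(W), all W → L
(7,6): only reaches (6,6)(W), (3,6)(W), (2,6)(W), (7,4)(W), (7,2)(W), (7,1)(W), all W → L
(8,0): only reaches (7,0)(W), (4,0)(W), (3,0)(W), all W → L
(8,1): only reaches (7,1)(W), (4,1)(W), (3,1)(W), all W → L
(9,2): only reaches (8,2)(W), (5,2)(W), (4,2)(W), (9,0)(W), all W → L
(9,3): only reaches (8,3)(W), (5,3)(W), (4,3)(W), (9,1)(W), all W → L
Every other cell has at least one move into one of the L cells above, so it is W.
L cells per row: a=0: 2, a=1: 2, a=2: 2, a=3: 2, a=4: 2, a=5: 1, a=6: 2, a=7: 1, a=8: 2, a=9: 2; total 18.

18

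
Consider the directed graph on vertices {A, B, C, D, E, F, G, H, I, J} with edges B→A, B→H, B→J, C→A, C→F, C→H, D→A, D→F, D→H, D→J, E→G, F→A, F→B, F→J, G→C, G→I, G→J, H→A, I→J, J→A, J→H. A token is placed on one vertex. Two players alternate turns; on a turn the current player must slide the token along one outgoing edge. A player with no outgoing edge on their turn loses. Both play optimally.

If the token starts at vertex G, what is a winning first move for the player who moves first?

Move to I.

Classify positions by backward induction: terminal positions (no move available) are L. From any other position, the mover wins iff some move reaches an L.
Every edge goes from a vertex to one that appears earlier in the order A, H, J, B, F, C, D, I, G, E, so processing vertices in that order labels each vertex after all of its successors.
A: no outgoing edge → L
H: reaches L-position A → W
J: reaches L-position A → W
B: reaches L-position A → W
F: reaches L-position A → W
C: reaches L-position A → W
D: reaches L-position A → W
I: only reaches J(W), which is W → L
G: reaches L-position I → W
E: only reaches G(W), which is W → L
From G, the L positions reachable in one move are: I.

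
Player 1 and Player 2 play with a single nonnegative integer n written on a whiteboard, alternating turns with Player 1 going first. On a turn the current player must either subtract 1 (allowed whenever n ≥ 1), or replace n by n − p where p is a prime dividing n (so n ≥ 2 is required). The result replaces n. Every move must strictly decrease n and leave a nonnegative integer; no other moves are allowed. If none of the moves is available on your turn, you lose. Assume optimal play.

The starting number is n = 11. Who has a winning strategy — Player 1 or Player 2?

Work bottom-up. With no move the player to move loses. Otherwise the position is W if at least one move leads to an L position for the opponent, and L if every move leads to a W.
n=0: no move → L
n=1: →0(L), so W
n=2: →0(L), so W
n=3: →0(L), so W
n=4: →2(W), 3(W) — all W, so L
n=5: →0(L), so W
n=6: →4(L), so W
n=7: →0(L), so W
n=8: →6(W), 7(W) — all W, so L
n=9: →8(L), so W
n=10: →8(L), so W
n=11: →0(L), so W
From 11 Player 1 can move to 0, reaching an L position.

Player 1 wins.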